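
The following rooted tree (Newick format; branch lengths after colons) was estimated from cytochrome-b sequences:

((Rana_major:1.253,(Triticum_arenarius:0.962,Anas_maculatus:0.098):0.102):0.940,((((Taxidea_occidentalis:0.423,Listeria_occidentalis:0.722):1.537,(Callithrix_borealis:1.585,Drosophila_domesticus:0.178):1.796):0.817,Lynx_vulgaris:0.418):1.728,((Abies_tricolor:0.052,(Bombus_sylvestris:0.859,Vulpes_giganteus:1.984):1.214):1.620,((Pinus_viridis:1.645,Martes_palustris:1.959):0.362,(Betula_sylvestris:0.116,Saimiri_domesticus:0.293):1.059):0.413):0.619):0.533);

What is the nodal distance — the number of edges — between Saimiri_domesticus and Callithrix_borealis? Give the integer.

The MRCA of Saimiri_domesticus and Callithrix_borealis is the node subtending ((((Taxidea_occidentalis,Listeria_occidentalis),(Callithrix_borealis,Drosophila_domesticus)),Lynx_vulgaris),((Abies_tricolor,(Bombus_sylvestris,Vulpes_giganteus)),((Pinus_viridis,Martes_palustris),(Betula_sylvestris,Saimiri_domesticus)))).
From Saimiri_domesticus up to that node: 4 branches. From Callithrix_borealis up to the same node: 4 branches. Total: 4 + 4 = 8.

8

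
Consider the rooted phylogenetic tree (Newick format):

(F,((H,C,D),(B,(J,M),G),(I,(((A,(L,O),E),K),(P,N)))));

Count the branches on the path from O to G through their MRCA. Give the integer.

8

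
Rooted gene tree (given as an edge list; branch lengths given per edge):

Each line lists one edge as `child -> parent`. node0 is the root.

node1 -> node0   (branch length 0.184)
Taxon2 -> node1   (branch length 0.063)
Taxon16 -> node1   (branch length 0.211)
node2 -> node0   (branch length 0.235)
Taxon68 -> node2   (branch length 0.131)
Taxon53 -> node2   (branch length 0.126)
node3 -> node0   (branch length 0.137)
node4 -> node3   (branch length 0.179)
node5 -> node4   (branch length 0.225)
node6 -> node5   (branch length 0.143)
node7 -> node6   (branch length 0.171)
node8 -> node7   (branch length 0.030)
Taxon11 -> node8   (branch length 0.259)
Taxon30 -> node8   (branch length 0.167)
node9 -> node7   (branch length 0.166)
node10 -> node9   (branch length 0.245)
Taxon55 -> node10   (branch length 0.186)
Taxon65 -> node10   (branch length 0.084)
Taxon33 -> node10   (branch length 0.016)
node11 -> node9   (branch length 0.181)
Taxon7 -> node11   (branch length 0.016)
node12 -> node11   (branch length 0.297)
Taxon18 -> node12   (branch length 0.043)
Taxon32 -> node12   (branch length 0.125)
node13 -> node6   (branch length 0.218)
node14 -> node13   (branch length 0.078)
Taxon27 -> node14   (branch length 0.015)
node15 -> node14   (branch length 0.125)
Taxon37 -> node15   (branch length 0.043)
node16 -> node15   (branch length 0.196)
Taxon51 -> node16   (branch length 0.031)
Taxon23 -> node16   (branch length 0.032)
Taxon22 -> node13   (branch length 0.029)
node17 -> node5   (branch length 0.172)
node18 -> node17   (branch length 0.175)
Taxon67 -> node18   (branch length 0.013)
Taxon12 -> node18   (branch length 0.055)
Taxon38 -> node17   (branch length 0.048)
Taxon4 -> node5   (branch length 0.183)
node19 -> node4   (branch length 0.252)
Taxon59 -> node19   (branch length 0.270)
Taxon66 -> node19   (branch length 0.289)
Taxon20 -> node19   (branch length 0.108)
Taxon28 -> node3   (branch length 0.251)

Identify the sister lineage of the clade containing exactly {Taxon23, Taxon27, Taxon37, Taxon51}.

Taxon22

The clade containing exactly {Taxon23, Taxon27, Taxon37, Taxon51} attaches to the tree at the node subtending ((Taxon27,(Taxon37,(Taxon51,Taxon23))),Taxon22).
The other lineage descending from that same node — the sister group — is the single tip Taxon22.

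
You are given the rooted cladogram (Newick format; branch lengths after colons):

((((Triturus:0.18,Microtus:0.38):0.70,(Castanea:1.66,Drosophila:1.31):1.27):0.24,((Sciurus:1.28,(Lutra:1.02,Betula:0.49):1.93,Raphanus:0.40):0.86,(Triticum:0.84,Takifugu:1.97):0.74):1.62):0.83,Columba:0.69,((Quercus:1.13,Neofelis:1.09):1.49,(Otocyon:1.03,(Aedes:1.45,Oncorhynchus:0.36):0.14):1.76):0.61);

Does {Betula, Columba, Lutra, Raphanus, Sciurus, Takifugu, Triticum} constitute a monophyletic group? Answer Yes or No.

The MRCA of the listed taxa is the root, so the smallest clade containing them is the whole tree.
That clade also contains Aedes, Castanea, Drosophila, Microtus, Neofelis, Oncorhynchus, Otocyon, Quercus, Triturus, which are not in the proposed group, so the group is not monophyletic.

No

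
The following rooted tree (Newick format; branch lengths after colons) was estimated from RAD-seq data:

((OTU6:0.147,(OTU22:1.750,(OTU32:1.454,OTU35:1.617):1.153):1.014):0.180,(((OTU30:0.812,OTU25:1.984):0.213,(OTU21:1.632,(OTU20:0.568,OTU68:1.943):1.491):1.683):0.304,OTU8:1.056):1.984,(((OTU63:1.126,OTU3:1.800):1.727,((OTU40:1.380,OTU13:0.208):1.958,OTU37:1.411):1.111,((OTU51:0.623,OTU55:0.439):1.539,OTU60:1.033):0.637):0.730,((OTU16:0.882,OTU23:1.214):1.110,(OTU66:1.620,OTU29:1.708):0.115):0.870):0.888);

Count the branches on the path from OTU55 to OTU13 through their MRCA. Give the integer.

6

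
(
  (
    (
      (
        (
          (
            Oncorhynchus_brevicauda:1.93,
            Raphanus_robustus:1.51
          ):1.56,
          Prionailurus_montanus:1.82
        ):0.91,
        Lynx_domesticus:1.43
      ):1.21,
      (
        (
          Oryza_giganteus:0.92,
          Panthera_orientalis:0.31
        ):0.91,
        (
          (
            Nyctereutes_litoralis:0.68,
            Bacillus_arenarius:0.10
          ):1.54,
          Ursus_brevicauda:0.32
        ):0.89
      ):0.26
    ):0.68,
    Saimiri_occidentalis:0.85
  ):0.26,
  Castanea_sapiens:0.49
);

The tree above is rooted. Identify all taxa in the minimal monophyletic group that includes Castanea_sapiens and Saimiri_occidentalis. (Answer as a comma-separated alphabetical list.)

Bacillus_arenarius, Castanea_sapiens, Lynx_domesticus, Nyctereutes_litoralis, Oncorhynchus_brevicauda, Oryza_giganteus, Panthera_orientalis, Prionailurus_montanus, Raphanus_robustus, Saimiri_occidentalis, Ursus_brevicauda

Tracing Castanea_sapiens: it attaches directly to the root.
Tracing Saimiri_occidentalis: it sits inside (((((Oncorhynchus_brevicauda,Raphanus_robustus),Prionailurus_montanus),Lynx_domesticus),((Oryza_giganteus,Panthera_orientalis),((Nyctereutes_litoralis,Bacillus_arenarius),Ursus_brevicauda))),Saimiri_occidentalis).
The smallest clade enclosing both is the whole tree (their MRCA is the root), so the answer is all 11 tips in alphabetical order.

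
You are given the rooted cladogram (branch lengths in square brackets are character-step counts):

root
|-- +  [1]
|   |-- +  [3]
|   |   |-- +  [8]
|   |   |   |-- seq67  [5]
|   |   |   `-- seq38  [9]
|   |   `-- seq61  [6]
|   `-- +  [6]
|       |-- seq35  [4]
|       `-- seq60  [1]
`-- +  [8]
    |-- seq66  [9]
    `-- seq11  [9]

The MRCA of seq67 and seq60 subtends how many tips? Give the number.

The MRCA of seq67 and seq60 is the node subtending (((seq67,seq38),seq61),(seq35,seq60)).
That clade contains 5 terminal taxa: seq35, seq38, seq60, seq61, seq67.

5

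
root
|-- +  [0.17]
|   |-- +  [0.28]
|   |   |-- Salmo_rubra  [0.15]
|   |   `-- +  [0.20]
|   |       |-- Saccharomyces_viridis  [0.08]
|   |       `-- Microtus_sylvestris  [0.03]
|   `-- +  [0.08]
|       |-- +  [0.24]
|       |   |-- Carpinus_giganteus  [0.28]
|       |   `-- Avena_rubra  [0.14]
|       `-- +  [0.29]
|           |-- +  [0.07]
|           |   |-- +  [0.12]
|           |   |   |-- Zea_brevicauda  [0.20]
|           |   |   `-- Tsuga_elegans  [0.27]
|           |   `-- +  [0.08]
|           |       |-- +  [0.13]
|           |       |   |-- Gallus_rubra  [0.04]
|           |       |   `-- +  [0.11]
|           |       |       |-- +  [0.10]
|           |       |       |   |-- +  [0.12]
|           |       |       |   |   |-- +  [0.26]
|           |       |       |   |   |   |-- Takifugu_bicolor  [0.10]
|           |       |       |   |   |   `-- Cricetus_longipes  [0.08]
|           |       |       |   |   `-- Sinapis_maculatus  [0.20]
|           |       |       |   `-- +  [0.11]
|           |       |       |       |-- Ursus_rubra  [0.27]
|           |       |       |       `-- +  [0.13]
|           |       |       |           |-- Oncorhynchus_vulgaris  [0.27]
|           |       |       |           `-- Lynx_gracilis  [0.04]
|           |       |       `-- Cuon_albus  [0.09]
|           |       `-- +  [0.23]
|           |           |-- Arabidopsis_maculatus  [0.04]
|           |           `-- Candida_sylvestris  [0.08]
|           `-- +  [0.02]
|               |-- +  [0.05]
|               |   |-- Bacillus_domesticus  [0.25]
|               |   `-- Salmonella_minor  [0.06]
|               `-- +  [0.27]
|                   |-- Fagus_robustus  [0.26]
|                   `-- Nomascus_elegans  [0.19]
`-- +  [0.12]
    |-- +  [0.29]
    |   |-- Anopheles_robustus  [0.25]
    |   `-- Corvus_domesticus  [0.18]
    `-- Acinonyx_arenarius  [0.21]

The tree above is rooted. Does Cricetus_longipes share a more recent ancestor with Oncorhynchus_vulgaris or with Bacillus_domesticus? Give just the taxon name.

The MRCA of Cricetus_longipes and Oncorhynchus_vulgaris subtends (((Takifugu_bicolor,Cricetus_longipes),Sinapis_maculatus),(Ursus_rubra,(Oncorhynchus_vulgaris,Lynx_gracilis))) (6 taxa).
The MRCA of Cricetus_longipes and Bacillus_domesticus subtends (((Zea_brevicauda,Tsuga_elegans),((Gallus_rubra,((((Takifugu_bicolor,Cricetus_longipes),Sinapis_maculatus),(Ursus_rubra,(Oncorhynchus_vulgaris,Lynx_gracilis))),Cuon_albus)),(Arabidopsis_maculatus,Candida_sylvestris))),((Bacillus_domesticus,Salmonella_minor),(Fagus_robustus,Nomascus_elegans))) (16 taxa).
The first is nested inside the second, so Cricetus_longipes shares a more recent common ancestor with Oncorhynchus_vulgaris.

Oncorhynchus_vulgaris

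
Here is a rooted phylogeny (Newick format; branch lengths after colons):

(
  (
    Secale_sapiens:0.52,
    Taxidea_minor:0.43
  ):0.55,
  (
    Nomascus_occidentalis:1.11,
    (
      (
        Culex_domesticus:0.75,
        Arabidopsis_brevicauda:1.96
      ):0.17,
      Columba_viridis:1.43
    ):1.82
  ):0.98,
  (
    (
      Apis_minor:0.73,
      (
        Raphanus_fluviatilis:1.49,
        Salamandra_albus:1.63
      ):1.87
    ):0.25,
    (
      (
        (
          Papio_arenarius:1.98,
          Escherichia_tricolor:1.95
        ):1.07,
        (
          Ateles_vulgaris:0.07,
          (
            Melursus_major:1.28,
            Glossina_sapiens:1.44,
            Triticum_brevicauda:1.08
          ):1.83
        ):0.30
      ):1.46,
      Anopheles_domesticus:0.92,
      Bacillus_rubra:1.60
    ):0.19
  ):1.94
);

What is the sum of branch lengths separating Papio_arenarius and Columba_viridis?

The path runs Papio_arenarius → … → MRCA → … → Columba_viridis; the MRCA is the root of the tree.
Branch lengths along that path: 1.98 + 1.07 + 1.46 + 0.19 + 1.94 + 0.98 + 1.82 + 1.43 = 10.87.

10.87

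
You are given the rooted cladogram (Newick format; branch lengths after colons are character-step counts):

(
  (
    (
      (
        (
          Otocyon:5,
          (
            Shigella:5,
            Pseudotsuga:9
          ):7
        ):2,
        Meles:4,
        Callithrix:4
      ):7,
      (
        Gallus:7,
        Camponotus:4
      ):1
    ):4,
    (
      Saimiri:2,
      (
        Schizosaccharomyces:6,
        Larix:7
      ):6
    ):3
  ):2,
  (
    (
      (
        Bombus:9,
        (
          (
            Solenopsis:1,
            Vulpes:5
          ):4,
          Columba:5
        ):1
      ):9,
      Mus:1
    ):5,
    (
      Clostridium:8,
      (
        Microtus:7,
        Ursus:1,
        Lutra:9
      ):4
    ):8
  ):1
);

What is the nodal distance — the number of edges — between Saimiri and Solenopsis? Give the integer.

The MRCA of Saimiri and Solenopsis is the root of the tree.
From Saimiri up to that node: 3 branches. From Solenopsis up to the same node: 6 branches. Total: 3 + 6 = 9.

9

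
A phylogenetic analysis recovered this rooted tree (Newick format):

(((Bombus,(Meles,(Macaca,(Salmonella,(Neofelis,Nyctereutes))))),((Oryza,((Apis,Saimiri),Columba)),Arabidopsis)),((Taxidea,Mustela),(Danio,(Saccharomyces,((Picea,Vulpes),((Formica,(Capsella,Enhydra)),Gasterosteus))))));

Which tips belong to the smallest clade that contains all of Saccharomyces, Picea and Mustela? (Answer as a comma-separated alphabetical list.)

Tracing Saccharomyces: it sits inside (Saccharomyces,((Picea,Vulpes),((Formica,(Capsella,Enhydra)),Gasterosteus))).
Tracing Picea: it sits inside (Picea,Vulpes).
Tracing Mustela: it sits inside (Taxidea,Mustela).
The smallest clade enclosing all 3 is ((Taxidea,Mustela),(Danio,(Saccharomyces,((Picea,Vulpes),((Formica,(Capsella,Enhydra)),Gasterosteus))))); the answer is its 10 terminal taxa in alphabetical order.

Capsella, Danio, Enhydra, Formica, Gasterosteus, Mustela, Picea, Saccharomyces, Taxidea, Vulpes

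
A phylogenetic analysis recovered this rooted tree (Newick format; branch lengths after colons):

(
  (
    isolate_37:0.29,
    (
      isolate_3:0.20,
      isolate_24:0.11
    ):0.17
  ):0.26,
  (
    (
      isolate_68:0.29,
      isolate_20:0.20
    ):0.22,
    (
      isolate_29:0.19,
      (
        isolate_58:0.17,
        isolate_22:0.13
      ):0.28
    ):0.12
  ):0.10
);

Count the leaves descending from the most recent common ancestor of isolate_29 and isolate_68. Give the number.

5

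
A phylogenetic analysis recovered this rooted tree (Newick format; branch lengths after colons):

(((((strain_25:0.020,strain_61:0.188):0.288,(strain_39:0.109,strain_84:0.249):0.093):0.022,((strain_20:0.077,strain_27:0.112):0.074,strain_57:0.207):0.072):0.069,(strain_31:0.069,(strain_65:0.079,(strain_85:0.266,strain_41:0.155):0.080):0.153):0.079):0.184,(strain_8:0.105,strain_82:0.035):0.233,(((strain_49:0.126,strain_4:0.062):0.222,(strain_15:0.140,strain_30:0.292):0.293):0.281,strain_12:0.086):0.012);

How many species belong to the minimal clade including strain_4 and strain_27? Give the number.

18

The MRCA of strain_4 and strain_27 is the root, so the clade is the entire tree.
That clade contains 18 terminal taxa: strain_12, strain_15, strain_20, strain_25, strain_27, strain_30, strain_31, strain_39, strain_4, strain_41, strain_49, strain_57, strain_61, strain_65, strain_8, strain_82, strain_84, strain_85.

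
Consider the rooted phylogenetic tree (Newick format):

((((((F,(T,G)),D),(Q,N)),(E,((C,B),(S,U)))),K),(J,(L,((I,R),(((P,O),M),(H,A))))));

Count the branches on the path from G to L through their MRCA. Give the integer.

10

The MRCA of G and L is the root of the tree.
From G up to that node: 7 branches. From L up to the same node: 3 branches. Total: 7 + 3 = 10.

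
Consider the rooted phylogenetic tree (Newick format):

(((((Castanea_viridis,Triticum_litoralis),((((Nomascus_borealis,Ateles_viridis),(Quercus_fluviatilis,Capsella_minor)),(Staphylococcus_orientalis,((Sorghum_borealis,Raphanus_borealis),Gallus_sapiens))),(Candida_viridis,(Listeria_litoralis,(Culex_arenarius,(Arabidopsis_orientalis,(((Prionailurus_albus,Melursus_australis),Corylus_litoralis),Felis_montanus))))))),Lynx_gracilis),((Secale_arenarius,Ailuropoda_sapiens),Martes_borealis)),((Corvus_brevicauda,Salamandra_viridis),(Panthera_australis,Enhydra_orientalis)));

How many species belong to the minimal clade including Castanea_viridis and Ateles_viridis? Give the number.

18

The MRCA of Castanea_viridis and Ateles_viridis is the node subtending ((Castanea_viridis,Triticum_litoralis),((((Nomascus_borealis,Ateles_viridis),(Quercus_fluviatilis,Capsella_minor)),(Staphylococcus_orientalis,((Sorghum_borealis,Raphanus_borealis),Gallus_sapiens))),(Candida_viridis,(Listeria_litoralis,(Culex_arenarius,(Arabidopsis_orientalis,(((Prionailurus_albus,Melursus_australis),Corylus_litoralis),Felis_montanus))))))).
That clade contains 18 terminal taxa: Arabidopsis_orientalis, Ateles_viridis, Candida_viridis, Capsella_minor, Castanea_viridis, Corylus_litoralis, Culex_arenarius, Felis_montanus, Gallus_sapiens, Listeria_litoralis, Melursus_australis, Nomascus_borealis, Prionailurus_albus, Quercus_fluviatilis, Raphanus_borealis, Sorghum_borealis, Staphylococcus_orientalis, Triticum_litoralis.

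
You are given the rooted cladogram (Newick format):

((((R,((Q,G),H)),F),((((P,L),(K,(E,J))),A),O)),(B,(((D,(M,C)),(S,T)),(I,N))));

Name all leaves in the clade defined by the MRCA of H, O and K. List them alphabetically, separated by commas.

Tracing H: it sits inside ((Q,G),H).
Tracing O: it sits inside ((((P,L),(K,(E,J))),A),O).
Tracing K: it sits inside (K,(E,J)).
The smallest clade enclosing all 3 is (((R,((Q,G),H)),F),((((P,L),(K,(E,J))),A),O)); the answer is its 12 terminal taxa in alphabetical order.

A, E, F, G, H, J, K, L, O, P, Q, R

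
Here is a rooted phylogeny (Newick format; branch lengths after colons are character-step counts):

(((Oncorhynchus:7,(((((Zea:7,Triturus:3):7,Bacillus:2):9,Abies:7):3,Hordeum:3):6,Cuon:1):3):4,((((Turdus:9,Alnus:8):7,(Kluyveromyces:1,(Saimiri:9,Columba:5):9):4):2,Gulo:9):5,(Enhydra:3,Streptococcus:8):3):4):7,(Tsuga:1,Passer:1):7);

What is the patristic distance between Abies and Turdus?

50

The path runs Abies → … → MRCA → … → Turdus; the MRCA is the node subtending ((Oncorhynchus,(((((Zea,Triturus),Bacillus),Abies),Hordeum),Cuon)),((((Turdus,Alnus),(Kluyveromyces,(Saimiri,Columba))),Gulo),(Enhydra,Streptococcus))).
Branch lengths along that path: 7 + 3 + 6 + 3 + 4 + 4 + 5 + 2 + 7 + 9 = 50.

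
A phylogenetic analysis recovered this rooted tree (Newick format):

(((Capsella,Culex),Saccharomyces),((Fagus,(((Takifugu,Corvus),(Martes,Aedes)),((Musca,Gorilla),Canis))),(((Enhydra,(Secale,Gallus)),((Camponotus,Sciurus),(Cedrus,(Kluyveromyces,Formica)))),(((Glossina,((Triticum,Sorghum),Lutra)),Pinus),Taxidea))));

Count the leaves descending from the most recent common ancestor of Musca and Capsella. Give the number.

25

The MRCA of Musca and Capsella is the root, so the clade is the entire tree.
That clade contains 25 terminal taxa: Aedes, Camponotus, Canis, Capsella, Cedrus, Corvus, Culex, Enhydra, Fagus, Formica, Gallus, Glossina, Gorilla, Kluyveromyces, Lutra, Martes, Musca, Pinus, Saccharomyces, Sciurus, Secale, Sorghum, Takifugu, Taxidea, Triticum.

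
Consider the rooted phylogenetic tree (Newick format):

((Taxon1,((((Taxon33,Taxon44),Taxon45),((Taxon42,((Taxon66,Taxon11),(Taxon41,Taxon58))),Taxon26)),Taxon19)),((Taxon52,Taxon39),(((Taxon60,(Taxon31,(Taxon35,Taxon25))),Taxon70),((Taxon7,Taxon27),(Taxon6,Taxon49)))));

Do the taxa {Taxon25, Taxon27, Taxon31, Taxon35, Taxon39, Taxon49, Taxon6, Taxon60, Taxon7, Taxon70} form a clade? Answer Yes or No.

The MRCA of the listed taxa subtends ((Taxon52,Taxon39),(((Taxon60,(Taxon31,(Taxon35,Taxon25))),Taxon70),((Taxon7,Taxon27),(Taxon6,Taxon49)))).
That clade also contains Taxon52, which is not in the proposed group, so the group is not monophyletic.

No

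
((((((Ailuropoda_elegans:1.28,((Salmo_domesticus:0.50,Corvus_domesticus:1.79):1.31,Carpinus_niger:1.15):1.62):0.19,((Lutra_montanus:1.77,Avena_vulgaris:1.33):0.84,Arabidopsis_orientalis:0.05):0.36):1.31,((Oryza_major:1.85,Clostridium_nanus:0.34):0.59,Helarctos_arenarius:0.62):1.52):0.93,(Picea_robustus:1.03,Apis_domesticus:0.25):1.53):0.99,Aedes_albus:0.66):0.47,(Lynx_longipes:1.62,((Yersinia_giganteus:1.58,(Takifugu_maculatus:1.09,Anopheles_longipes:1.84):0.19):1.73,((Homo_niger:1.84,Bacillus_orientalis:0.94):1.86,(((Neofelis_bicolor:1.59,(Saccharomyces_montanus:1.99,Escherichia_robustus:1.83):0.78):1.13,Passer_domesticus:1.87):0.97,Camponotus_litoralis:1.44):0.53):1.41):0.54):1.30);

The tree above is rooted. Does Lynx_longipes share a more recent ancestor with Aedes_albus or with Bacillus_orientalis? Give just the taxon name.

Bacillus_orientalis

The MRCA of Lynx_longipes and Bacillus_orientalis subtends (Lynx_longipes,((Yersinia_giganteus,(Takifugu_maculatus,Anopheles_longipes)),((Homo_niger,Bacillus_orientalis),(((Neofelis_bicolor,(Saccharomyces_montanus,Escherichia_robustus)),Passer_domesticus),Camponotus_litoralis)))) (11 taxa).
The MRCA of Lynx_longipes and Aedes_albus is the root, subtending the entire tree (24 taxa).
The first is nested inside the second, so Lynx_longipes shares a more recent common ancestor with Bacillus_orientalis.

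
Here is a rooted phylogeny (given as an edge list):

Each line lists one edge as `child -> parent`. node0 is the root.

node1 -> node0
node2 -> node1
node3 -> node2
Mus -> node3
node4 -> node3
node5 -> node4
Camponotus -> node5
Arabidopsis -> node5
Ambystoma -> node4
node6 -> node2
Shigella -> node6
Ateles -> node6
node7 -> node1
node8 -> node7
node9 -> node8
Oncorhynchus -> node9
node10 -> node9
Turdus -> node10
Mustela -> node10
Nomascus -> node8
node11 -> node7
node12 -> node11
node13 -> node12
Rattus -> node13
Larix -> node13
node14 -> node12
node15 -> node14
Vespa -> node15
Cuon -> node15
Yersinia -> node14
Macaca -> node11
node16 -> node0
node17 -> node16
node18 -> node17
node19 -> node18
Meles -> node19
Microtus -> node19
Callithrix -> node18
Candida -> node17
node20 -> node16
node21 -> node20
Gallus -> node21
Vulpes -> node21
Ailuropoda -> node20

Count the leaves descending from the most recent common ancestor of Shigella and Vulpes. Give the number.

23

The MRCA of Shigella and Vulpes is the root, so the clade is the entire tree.
That clade contains 23 terminal taxa: Ailuropoda, Ambystoma, Arabidopsis, Ateles, Callithrix, Camponotus, Candida, Cuon, Gallus, Larix, Macaca, Meles, Microtus, Mus, Mustela, Nomascus, Oncorhynchus, Rattus, Shigella, Turdus, Vespa, Vulpes, Yersinia.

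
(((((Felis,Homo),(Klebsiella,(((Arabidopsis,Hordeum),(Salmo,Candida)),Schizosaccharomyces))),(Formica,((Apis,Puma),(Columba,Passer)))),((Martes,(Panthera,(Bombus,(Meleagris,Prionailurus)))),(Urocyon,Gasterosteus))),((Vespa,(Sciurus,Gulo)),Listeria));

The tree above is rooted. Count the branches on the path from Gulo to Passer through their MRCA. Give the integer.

The MRCA of Gulo and Passer is the root of the tree.
From Gulo up to that node: 4 branches. From Passer up to the same node: 6 branches. Total: 4 + 6 = 10.

10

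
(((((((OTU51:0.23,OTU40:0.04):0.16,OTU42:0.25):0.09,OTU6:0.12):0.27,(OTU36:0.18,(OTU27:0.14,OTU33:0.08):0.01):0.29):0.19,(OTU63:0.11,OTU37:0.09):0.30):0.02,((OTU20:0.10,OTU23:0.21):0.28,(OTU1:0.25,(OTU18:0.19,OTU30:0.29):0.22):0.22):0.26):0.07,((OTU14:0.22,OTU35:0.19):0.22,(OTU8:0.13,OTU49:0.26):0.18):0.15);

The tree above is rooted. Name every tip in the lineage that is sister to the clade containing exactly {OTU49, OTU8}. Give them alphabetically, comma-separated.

The clade containing exactly {OTU49, OTU8} attaches to the tree at the node subtending ((OTU14,OTU35),(OTU8,OTU49)).
The other lineage descending from that same node — the sister group — is (OTU14,OTU35); its 2 tips in alphabetical order are the answer.

OTU14, OTU35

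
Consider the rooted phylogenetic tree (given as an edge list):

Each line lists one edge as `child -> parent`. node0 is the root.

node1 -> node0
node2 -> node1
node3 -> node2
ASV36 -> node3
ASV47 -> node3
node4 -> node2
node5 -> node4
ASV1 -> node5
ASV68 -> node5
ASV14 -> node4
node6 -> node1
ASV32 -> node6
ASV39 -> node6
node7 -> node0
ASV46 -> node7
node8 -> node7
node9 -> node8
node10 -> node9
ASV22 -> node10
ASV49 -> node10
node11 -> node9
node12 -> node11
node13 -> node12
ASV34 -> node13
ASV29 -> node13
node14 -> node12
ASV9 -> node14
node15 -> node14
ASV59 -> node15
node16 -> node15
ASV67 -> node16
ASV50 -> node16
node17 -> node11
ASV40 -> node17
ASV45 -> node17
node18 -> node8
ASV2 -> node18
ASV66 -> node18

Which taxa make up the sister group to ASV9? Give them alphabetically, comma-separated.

ASV9 attaches to the tree at the node subtending (ASV9,(ASV59,(ASV67,ASV50))).
The other lineage descending from that same node — the sister group — is (ASV59,(ASV67,ASV50)); its 3 tips in alphabetical order are the answer.

ASV50, ASV59, ASV67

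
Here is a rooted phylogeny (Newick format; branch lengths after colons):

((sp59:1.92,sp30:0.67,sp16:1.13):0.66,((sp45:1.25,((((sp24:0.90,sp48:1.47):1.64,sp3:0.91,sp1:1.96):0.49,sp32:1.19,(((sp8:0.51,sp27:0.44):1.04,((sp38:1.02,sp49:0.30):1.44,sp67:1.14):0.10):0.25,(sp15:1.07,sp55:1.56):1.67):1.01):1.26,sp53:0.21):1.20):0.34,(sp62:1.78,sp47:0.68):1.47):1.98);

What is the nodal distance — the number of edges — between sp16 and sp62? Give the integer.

5

The MRCA of sp16 and sp62 is the root of the tree.
From sp16 up to that node: 2 branches. From sp62 up to the same node: 3 branches. Total: 2 + 3 = 5.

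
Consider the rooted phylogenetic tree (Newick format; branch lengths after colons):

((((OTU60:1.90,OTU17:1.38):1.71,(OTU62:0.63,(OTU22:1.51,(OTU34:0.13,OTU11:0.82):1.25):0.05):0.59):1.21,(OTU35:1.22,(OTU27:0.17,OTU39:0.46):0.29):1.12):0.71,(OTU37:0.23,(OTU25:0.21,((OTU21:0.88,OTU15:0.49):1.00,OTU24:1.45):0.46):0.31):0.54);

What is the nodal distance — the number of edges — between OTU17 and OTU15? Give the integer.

The MRCA of OTU17 and OTU15 is the root of the tree.
From OTU17 up to that node: 4 branches. From OTU15 up to the same node: 5 branches. Total: 4 + 5 = 9.

9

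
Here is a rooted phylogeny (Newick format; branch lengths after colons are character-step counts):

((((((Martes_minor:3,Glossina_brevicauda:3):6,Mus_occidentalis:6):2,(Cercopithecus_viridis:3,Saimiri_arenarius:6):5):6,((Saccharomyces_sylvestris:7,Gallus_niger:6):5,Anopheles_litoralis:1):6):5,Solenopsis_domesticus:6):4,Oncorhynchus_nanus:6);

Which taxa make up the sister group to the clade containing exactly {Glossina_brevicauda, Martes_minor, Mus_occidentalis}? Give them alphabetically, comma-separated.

Cercopithecus_viridis, Saimiri_arenarius

The clade containing exactly {Glossina_brevicauda, Martes_minor, Mus_occidentalis} attaches to the tree at the node subtending (((Martes_minor,Glossina_brevicauda),Mus_occidentalis),(Cercopithecus_viridis,Saimiri_arenarius)).
The other lineage descending from that same node — the sister group — is (Cercopithecus_viridis,Saimiri_arenarius); its 2 tips in alphabetical order are the answer.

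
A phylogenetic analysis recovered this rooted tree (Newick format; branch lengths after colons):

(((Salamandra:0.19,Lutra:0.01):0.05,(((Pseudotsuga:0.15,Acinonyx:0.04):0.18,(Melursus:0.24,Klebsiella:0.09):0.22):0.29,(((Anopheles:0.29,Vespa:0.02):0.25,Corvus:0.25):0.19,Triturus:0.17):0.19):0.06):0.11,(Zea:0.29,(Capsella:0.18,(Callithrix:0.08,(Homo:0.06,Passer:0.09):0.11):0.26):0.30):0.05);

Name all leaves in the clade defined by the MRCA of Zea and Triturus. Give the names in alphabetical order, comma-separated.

Tracing Zea: it sits inside (Zea,(Capsella,(Callithrix,(Homo,Passer)))).
Tracing Triturus: it sits inside (((Anopheles,Vespa),Corvus),Triturus).
The smallest clade enclosing both is the whole tree (their MRCA is the root), so the answer is all 15 tips in alphabetical order.

Acinonyx, Anopheles, Callithrix, Capsella, Corvus, Homo, Klebsiella, Lutra, Melursus, Passer, Pseudotsuga, Salamandra, Triturus, Vespa, Zea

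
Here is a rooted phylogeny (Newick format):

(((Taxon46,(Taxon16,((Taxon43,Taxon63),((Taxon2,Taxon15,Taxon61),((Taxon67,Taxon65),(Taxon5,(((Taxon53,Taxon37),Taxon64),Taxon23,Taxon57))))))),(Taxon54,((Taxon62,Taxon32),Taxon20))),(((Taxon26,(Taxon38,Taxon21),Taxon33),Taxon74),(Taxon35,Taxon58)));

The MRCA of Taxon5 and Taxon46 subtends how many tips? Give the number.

15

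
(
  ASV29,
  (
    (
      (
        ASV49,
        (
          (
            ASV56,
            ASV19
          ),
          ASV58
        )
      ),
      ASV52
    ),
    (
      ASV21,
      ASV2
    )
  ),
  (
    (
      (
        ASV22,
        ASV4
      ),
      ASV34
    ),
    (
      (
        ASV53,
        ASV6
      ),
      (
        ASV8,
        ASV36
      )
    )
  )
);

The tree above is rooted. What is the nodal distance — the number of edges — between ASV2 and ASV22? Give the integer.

The MRCA of ASV2 and ASV22 is the root of the tree.
From ASV2 up to that node: 3 branches. From ASV22 up to the same node: 4 branches. Total: 3 + 4 = 7.

7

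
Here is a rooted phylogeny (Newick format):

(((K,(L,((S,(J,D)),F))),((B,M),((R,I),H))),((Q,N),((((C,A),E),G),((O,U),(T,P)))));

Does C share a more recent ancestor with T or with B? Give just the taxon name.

T

The MRCA of C and T subtends ((((C,A),E),G),((O,U),(T,P))) (8 taxa).
The MRCA of C and B is the root, subtending the entire tree (21 taxa).
The first is nested inside the second, so C shares a more recent common ancestor with T.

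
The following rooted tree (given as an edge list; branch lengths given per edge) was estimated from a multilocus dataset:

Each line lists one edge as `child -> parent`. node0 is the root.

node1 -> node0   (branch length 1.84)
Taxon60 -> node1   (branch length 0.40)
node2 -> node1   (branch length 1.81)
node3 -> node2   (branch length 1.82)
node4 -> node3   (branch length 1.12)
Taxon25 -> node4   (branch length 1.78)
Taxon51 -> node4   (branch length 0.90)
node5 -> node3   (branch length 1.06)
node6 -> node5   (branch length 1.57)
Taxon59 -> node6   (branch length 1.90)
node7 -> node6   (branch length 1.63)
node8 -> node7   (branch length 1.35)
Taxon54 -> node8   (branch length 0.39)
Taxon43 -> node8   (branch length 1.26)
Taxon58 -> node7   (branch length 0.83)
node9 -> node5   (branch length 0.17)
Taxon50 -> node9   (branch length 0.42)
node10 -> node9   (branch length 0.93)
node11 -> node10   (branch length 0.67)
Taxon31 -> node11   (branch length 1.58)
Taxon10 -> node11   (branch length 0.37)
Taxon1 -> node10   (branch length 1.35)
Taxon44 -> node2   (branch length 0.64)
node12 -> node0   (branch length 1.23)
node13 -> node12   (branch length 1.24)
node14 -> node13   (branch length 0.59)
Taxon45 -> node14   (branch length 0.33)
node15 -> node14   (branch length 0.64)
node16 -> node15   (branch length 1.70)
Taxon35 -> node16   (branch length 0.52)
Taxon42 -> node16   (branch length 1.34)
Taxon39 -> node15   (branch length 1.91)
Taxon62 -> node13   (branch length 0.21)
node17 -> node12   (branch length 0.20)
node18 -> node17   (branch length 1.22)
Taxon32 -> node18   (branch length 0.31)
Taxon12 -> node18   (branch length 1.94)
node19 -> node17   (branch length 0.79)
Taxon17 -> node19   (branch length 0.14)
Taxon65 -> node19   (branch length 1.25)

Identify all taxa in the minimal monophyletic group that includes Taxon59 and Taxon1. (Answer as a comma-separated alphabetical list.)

Taxon1, Taxon10, Taxon31, Taxon43, Taxon50, Taxon54, Taxon58, Taxon59

Tracing Taxon59: it sits inside (Taxon59,((Taxon54,Taxon43),Taxon58)).
Tracing Taxon1: it sits inside ((Taxon31,Taxon10),Taxon1).
The smallest clade enclosing both is ((Taxon59,((Taxon54,Taxon43),Taxon58)),(Taxon50,((Taxon31,Taxon10),Taxon1))); the answer is its 8 terminal taxa in alphabetical order.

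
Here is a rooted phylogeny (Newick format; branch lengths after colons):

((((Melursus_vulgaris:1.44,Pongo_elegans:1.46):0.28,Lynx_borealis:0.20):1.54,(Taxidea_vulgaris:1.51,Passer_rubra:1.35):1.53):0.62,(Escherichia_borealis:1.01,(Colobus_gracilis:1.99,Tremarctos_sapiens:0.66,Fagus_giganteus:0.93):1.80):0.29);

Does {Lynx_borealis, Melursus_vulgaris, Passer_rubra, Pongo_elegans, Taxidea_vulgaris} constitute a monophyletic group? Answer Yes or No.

The most recent common ancestor of these taxa subtends (((Melursus_vulgaris,Pongo_elegans),Lynx_borealis),(Taxidea_vulgaris,Passer_rubra)).
That clade has exactly 5 tips — every listed taxon and nothing else — so the group is monophyletic.

Yes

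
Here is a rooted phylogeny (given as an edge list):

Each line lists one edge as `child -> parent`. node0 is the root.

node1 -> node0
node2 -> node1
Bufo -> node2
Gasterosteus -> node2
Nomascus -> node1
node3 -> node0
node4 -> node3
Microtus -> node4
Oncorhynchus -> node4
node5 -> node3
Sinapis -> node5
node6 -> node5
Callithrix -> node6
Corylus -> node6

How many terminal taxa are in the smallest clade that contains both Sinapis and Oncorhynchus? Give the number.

The MRCA of Sinapis and Oncorhynchus is the node subtending ((Microtus,Oncorhynchus),(Sinapis,(Callithrix,Corylus))).
That clade contains 5 terminal taxa: Callithrix, Corylus, Microtus, Oncorhynchus, Sinapis.

5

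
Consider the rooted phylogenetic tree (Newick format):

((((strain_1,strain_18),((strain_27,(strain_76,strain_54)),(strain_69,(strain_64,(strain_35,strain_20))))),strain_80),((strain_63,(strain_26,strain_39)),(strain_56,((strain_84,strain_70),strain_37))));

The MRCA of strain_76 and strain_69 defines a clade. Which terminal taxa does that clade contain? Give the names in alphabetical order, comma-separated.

Tracing strain_76: it sits inside (strain_76,strain_54).
Tracing strain_69: it sits inside (strain_69,(strain_64,(strain_35,strain_20))).
The smallest clade enclosing both is ((strain_27,(strain_76,strain_54)),(strain_69,(strain_64,(strain_35,strain_20)))); the answer is its 7 terminal taxa in alphabetical order.

strain_20, strain_27, strain_35, strain_54, strain_64, strain_69, strain_76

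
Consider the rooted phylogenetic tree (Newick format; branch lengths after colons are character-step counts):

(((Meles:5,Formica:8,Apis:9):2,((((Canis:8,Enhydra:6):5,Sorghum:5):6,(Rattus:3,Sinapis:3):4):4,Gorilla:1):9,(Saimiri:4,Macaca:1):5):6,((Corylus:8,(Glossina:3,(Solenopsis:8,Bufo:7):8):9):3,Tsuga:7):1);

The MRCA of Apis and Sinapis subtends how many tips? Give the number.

11

The MRCA of Apis and Sinapis is the node subtending ((Meles,Formica,Apis),((((Canis,Enhydra),Sorghum),(Rattus,Sinapis)),Gorilla),(Saimiri,Macaca)).
That clade contains 11 terminal taxa: Apis, Canis, Enhydra, Formica, Gorilla, Macaca, Meles, Rattus, Saimiri, Sinapis, Sorghum.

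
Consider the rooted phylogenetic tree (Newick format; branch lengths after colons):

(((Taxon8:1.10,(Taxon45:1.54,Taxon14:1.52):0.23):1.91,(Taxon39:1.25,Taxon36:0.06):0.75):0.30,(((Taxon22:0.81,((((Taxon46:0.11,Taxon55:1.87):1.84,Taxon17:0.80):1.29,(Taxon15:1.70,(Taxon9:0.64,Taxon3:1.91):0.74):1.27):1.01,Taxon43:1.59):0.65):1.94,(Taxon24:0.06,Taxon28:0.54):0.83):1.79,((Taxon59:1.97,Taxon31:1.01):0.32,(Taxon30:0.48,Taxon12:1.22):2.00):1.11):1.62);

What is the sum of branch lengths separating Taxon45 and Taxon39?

The path runs Taxon45 → … → MRCA → … → Taxon39; the MRCA is the node subtending ((Taxon8,(Taxon45,Taxon14)),(Taxon39,Taxon36)).
Branch lengths along that path: 1.54 + 0.23 + 1.91 + 0.75 + 1.25 = 5.68.

5.68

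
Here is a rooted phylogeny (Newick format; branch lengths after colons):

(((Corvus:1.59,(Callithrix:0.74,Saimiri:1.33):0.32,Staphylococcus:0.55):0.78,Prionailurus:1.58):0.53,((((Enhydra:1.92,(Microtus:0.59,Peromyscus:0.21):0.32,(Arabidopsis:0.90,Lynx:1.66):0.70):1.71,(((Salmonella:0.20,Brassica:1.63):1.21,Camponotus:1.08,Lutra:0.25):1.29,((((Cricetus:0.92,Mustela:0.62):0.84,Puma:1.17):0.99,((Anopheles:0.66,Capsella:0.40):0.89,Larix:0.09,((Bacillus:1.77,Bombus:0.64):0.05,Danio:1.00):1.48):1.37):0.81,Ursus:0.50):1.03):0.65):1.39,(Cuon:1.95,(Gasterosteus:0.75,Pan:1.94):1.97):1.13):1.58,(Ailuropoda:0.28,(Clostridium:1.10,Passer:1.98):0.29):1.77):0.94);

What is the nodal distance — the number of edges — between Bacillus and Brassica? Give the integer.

The MRCA of Bacillus and Brassica is the node subtending (((Salmonella,Brassica),Camponotus,Lutra),((((Cricetus,Mustela),Puma),((Anopheles,Capsella),Larix,((Bacillus,Bombus),Danio))),Ursus)).
From Bacillus up to that node: 6 branches. From Brassica up to the same node: 3 branches. Total: 6 + 3 = 9.

9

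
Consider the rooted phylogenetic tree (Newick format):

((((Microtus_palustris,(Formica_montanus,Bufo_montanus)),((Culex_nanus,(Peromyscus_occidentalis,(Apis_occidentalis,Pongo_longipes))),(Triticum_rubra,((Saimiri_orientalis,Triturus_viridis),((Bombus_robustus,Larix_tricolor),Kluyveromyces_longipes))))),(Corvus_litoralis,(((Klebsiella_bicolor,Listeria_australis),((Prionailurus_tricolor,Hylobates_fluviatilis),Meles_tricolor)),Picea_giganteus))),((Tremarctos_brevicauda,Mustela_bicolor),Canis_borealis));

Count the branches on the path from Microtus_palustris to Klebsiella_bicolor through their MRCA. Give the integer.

8

The MRCA of Microtus_palustris and Klebsiella_bicolor is the node subtending (((Microtus_palustris,(Formica_montanus,Bufo_montanus)),((Culex_nanus,(Peromyscus_occidentalis,(Apis_occidentalis,Pongo_longipes))),(Triticum_rubra,((Saimiri_orientalis,Triturus_viridis),((Bombus_robustus,Larix_tricolor),Kluyveromyces_longipes))))),(Corvus_litoralis,(((Klebsiella_bicolor,Listeria_australis),((Prionailurus_tricolor,Hylobates_fluviatilis),Meles_tricolor)),Picea_giganteus))).
From Microtus_palustris up to that node: 3 branches. From Klebsiella_bicolor up to the same node: 5 branches. Total: 3 + 5 = 8.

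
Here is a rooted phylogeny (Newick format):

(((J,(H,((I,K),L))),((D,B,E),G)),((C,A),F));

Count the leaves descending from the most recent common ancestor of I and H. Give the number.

The MRCA of I and H is the node subtending (H,((I,K),L)).
That clade contains 4 terminal taxa: H, I, K, L.

4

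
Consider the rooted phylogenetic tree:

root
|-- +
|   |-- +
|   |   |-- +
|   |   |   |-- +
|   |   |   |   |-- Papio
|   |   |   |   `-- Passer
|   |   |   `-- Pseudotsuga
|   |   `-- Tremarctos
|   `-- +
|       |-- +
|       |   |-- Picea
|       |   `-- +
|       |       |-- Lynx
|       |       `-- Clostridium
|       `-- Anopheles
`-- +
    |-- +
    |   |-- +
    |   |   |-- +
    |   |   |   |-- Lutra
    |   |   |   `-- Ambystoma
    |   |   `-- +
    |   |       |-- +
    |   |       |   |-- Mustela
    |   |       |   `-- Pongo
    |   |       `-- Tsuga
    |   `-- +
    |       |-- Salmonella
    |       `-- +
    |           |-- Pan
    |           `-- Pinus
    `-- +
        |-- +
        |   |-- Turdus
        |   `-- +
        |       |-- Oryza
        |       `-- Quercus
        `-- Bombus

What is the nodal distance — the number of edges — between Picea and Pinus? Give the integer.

9

The MRCA of Picea and Pinus is the root of the tree.
From Picea up to that node: 4 branches. From Pinus up to the same node: 5 branches. Total: 4 + 5 = 9.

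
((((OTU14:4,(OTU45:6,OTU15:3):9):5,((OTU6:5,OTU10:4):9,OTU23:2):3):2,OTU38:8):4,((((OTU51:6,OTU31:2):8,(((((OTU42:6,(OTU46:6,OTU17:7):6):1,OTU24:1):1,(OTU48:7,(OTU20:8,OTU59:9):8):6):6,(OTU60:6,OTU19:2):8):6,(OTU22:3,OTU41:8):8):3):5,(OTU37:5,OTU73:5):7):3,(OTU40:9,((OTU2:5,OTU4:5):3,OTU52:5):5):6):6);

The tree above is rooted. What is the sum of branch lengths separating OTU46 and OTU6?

66

The path runs OTU46 → … → MRCA → … → OTU6; the MRCA is the root of the tree.
Branch lengths along that path: 6 + 6 + 1 + 1 + 6 + 6 + 3 + 5 + 3 + 6 + 4 + 2 + 3 + 9 + 5 = 66.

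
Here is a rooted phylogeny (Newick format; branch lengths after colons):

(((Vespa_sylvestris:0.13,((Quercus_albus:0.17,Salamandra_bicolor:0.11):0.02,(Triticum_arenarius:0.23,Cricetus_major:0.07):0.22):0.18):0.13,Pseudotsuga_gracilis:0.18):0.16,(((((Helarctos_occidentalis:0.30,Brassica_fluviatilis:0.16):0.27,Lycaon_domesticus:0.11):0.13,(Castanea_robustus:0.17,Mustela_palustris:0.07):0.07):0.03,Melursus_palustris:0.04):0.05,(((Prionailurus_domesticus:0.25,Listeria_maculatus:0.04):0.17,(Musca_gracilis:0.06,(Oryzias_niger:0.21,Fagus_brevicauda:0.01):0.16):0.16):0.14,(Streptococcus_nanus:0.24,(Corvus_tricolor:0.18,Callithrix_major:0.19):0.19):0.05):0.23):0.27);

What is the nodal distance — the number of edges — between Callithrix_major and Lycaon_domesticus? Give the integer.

8

The MRCA of Callithrix_major and Lycaon_domesticus is the node subtending (((((Helarctos_occidentalis,Brassica_fluviatilis),Lycaon_domesticus),(Castanea_robustus,Mustela_palustris)),Melursus_palustris),(((Prionailurus_domesticus,Listeria_maculatus),(Musca_gracilis,(Oryzias_niger,Fagus_brevicauda))),(Streptococcus_nanus,(Corvus_tricolor,Callithrix_major)))).
From Callithrix_major up to that node: 4 branches. From Lycaon_domesticus up to the same node: 4 branches. Total: 4 + 4 = 8.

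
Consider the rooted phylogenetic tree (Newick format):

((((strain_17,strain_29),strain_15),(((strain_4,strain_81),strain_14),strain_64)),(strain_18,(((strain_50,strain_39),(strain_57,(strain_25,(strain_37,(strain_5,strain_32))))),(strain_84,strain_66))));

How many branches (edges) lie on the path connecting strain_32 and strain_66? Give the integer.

8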